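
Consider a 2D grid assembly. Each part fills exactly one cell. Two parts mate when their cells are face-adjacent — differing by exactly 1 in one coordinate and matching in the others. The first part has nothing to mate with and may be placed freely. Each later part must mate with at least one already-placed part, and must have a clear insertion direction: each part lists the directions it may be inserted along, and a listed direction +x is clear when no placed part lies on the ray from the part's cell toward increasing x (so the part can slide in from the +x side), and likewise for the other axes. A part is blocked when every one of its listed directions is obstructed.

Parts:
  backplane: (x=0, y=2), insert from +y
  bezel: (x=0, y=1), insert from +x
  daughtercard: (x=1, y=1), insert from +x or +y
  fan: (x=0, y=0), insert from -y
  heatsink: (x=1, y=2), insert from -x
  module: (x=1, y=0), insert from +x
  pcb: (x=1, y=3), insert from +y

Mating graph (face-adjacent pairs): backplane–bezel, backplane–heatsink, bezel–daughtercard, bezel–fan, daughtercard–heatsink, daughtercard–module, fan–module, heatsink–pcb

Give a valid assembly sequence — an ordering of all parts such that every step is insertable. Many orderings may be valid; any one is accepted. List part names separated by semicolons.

heatsink; pcb; backplane; bezel; daughtercard; module; fan

1. heatsink@(1, 2) [-x clear] — {heatsink}
2. pcb@(1, 3) [+y clear] — {heatsink, pcb}
3. backplane@(0, 2) [+y clear] — {backplane, heatsink, pcb}
4. bezel@(0, 1) [+x clear] — {backplane, bezel, heatsink, pcb}
5. daughtercard@(1, 1) [+x clear] — {backplane, bezel, daughtercard, heatsink, pcb}
6. module@(1, 0) [+x clear] — {backplane, bezel, daughtercard, heatsink, module, pcb}
7. fan@(0, 0) [-y clear] — {backplane, bezel, daughtercard, fan, heatsink, module, pcb}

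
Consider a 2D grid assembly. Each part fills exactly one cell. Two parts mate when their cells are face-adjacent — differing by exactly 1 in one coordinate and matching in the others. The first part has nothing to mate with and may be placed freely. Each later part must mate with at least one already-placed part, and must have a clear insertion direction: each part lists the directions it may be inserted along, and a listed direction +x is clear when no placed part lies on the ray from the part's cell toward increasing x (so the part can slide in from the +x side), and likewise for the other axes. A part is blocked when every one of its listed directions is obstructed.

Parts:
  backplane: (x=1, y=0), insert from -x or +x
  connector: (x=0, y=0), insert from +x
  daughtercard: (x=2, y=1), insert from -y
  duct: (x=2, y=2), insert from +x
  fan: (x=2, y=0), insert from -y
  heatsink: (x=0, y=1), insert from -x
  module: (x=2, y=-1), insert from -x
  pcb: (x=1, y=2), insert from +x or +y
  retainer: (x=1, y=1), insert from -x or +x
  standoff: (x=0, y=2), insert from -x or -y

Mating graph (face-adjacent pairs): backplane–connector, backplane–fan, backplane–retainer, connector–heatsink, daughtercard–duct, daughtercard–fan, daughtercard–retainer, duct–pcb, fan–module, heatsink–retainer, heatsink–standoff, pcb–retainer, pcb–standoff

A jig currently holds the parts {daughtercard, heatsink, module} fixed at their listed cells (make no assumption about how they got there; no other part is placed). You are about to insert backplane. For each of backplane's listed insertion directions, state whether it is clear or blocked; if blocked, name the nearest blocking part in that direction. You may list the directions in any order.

+x: clear; -x: clear

-x: ray from backplane(1, 0) has no placed part ⇒ clear
+x: ray from backplane(1, 0) has no placed part ⇒ clear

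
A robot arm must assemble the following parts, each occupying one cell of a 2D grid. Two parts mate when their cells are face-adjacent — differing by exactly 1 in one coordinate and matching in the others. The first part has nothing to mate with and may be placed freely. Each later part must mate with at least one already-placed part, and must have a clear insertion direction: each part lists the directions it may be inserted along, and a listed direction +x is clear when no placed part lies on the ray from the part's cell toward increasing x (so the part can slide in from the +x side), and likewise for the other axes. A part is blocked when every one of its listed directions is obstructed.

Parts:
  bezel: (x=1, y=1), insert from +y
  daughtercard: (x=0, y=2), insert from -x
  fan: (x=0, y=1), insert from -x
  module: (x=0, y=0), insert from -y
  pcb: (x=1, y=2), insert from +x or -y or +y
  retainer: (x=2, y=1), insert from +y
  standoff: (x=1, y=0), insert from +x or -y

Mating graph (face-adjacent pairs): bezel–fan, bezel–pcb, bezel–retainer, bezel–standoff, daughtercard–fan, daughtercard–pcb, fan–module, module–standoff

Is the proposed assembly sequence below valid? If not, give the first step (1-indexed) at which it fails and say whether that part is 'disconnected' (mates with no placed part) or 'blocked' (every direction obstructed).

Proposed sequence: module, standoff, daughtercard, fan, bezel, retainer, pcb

Invalid at step 3 (disconnected)

1. module@(0, 0) [-y clear] — {module}
2. standoff@(1, 0) [+x clear] — {module, standoff}
3. daughtercard@(0, 2) — no placed neighbour ⇒ disconnected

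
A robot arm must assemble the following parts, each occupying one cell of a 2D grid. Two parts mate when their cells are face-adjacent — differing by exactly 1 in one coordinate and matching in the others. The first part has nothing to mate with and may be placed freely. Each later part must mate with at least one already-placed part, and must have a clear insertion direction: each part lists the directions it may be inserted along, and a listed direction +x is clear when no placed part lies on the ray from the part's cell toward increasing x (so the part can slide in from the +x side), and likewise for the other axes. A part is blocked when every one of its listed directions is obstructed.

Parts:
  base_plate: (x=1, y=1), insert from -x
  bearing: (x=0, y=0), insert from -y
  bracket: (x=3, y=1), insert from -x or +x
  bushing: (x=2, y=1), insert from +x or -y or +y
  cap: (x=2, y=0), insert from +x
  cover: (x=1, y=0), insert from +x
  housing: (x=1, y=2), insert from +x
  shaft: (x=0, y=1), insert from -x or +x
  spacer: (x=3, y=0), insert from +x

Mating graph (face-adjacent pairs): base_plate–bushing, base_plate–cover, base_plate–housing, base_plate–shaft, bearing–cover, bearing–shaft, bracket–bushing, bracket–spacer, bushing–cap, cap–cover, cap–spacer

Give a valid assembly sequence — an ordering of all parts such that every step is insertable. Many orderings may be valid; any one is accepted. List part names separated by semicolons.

bracket; bushing; base_plate; shaft; cover; bearing; cap; spacer; housing

1. bracket@(3, 1) [-x clear] — {bracket}
2. bushing@(2, 1) [-y clear] — {bracket, bushing}
3. base_plate@(1, 1) [-x clear] — {base_plate, bracket, bushing}
4. shaft@(0, 1) [-x clear] — {base_plate, bracket, bushing, shaft}
5. cover@(1, 0) [+x clear] — {base_plate, bracket, bushing, cover, shaft}
6. bearing@(0, 0) [-y clear] — {base_plate, bearing, bracket, bushing, cover, shaft}
7. cap@(2, 0) [+x clear] — {base_plate, bearing, bracket, bushing, cap, cover, shaft}
8. spacer@(3, 0) [+x clear] — {base_plate, bearing, bracket, bushing, cap, cover, shaft, spacer}
9. housing@(1, 2) [+x clear] — {base_plate, bearing, bracket, bushing, cap, cover, housing, shaft, spacer}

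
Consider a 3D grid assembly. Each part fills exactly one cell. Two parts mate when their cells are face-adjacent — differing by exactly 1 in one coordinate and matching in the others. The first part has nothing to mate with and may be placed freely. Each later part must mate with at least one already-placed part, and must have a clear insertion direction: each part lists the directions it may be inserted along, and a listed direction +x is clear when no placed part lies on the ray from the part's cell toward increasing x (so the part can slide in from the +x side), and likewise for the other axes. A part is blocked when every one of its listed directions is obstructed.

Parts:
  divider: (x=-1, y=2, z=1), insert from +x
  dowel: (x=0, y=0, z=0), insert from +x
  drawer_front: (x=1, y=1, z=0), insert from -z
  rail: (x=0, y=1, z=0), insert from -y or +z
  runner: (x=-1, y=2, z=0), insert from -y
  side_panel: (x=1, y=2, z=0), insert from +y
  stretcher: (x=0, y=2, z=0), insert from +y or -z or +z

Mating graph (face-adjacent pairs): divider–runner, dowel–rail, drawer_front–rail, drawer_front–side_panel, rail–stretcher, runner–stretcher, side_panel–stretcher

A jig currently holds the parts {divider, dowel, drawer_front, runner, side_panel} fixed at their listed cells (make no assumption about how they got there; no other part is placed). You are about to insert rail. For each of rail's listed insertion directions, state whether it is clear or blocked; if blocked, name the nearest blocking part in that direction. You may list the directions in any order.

+z: clear; -y: blocked by dowel

-y: nearest on ray is dowel@(0, 0, 0) ⇒ blocked
+z: ray from rail(0, 1, 0) has no placed part ⇒ clear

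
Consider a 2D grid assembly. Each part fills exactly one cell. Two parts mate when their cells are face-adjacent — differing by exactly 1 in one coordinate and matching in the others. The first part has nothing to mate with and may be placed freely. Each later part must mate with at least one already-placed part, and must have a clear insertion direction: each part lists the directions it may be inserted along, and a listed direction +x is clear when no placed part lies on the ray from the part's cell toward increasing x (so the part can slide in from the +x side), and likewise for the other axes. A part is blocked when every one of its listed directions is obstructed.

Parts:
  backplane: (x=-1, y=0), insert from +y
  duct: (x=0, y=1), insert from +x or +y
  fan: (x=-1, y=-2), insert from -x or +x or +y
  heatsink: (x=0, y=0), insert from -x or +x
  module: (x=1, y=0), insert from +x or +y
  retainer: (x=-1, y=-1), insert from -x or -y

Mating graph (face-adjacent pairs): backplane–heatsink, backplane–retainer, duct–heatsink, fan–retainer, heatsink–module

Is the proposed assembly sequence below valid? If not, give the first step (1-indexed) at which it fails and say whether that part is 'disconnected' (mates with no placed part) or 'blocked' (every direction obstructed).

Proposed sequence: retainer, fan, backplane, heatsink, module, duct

Valid

1. retainer@(-1, -1) [-x clear] — {retainer}
2. fan@(-1, -2) [-x clear] — {fan, retainer}
3. backplane@(-1, 0) [+y clear] — {backplane, fan, retainer}
4. heatsink@(0, 0) [+x clear] — {backplane, fan, heatsink, retainer}
5. module@(1, 0) [+x clear] — {backplane, fan, heatsink, module, retainer}
6. duct@(0, 1) [+x clear] — {backplane, duct, fan, heatsink, module, retainer}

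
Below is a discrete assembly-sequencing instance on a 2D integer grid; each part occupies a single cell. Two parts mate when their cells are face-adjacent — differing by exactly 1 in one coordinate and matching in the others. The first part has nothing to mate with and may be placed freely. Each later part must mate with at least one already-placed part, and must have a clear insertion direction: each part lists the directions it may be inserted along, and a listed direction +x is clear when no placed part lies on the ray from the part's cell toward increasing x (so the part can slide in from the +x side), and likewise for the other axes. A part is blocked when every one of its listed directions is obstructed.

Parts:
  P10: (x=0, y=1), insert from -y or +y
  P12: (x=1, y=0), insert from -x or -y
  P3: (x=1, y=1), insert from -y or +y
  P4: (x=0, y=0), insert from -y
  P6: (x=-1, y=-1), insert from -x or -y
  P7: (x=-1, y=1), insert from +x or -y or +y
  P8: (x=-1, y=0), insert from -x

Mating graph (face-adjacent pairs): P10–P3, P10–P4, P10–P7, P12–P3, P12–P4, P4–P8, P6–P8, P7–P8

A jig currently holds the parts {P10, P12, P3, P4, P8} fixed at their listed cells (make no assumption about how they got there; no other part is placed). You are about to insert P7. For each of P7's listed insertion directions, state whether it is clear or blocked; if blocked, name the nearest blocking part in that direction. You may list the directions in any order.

+x: blocked by P10; +y: clear; -y: blocked by P8

+x: nearest on ray is P10@(0, 1) ⇒ blocked
-y: nearest on ray is P8@(-1, 0) ⇒ blocked
+y: ray from P7(-1, 1) has no placed part ⇒ clear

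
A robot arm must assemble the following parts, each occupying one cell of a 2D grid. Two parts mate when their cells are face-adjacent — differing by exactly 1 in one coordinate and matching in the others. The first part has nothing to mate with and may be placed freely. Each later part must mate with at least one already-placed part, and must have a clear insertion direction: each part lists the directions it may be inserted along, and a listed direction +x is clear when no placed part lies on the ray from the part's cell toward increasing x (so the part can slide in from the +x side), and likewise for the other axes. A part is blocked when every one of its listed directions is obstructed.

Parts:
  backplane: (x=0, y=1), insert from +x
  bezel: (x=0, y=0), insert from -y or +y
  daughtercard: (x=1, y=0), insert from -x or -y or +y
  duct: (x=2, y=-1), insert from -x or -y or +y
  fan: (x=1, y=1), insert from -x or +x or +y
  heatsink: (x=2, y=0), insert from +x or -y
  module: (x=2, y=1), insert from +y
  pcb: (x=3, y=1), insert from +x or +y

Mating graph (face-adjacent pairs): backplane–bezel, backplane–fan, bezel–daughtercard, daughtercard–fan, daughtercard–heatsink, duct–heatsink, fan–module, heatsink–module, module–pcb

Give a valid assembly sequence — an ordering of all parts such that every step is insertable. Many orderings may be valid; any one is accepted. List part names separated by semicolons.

1. daughtercard@(1, 0) [-x clear] — {daughtercard}
2. bezel@(0, 0) [-y clear] — {bezel, daughtercard}
3. heatsink@(2, 0) [+x clear] — {bezel, daughtercard, heatsink}
4. duct@(2, -1) [-x clear] — {bezel, daughtercard, duct, heatsink}
5. backplane@(0, 1) [+x clear] — {backplane, bezel, daughtercard, duct, heatsink}
6. fan@(1, 1) [+x clear] — {backplane, bezel, daughtercard, duct, fan, heatsink}
7. module@(2, 1) [+y clear] — {backplane, bezel, daughtercard, duct, fan, heatsink, module}
8. pcb@(3, 1) [+x clear] — {backplane, bezel, daughtercard, duct, fan, heatsink, module, pcb}

daughtercard; bezel; heatsink; duct; backplane; fan; module; pcb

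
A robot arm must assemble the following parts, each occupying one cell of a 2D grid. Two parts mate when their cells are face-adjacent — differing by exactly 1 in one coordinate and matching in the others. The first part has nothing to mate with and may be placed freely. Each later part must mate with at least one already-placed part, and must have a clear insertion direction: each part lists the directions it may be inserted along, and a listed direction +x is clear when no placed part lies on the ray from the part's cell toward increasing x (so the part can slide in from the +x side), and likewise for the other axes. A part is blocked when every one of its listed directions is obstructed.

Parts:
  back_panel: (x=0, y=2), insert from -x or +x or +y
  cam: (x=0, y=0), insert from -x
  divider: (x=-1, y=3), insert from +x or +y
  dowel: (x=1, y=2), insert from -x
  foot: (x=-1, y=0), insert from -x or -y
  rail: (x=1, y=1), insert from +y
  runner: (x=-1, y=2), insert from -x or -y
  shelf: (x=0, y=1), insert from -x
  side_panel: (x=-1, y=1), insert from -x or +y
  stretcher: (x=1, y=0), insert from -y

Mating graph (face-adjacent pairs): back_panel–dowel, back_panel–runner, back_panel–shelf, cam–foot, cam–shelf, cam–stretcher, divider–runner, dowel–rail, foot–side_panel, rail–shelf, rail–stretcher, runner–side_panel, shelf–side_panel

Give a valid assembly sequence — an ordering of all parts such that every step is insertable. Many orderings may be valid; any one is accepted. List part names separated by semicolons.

rail; stretcher; cam; foot; dowel; back_panel; runner; divider; shelf; side_panel

1. rail@(1, 1) [+y clear] — {rail}
2. stretcher@(1, 0) [-y clear] — {rail, stretcher}
3. cam@(0, 0) [-x clear] — {cam, rail, stretcher}
4. foot@(-1, 0) [-x clear] — {cam, foot, rail, stretcher}
5. dowel@(1, 2) [-x clear] — {cam, dowel, foot, rail, stretcher}
6. back_panel@(0, 2) [-x clear] — {back_panel, cam, dowel, foot, rail, stretcher}
7. runner@(-1, 2) [-x clear] — {back_panel, cam, dowel, foot, rail, runner, stretcher}
8. divider@(-1, 3) [+x clear] — {back_panel, cam, divider, dowel, foot, rail, runner, stretcher}
9. shelf@(0, 1) [-x clear] — {back_panel, cam, divider, dowel, foot, rail, runner, shelf, stretcher}
10. side_panel@(-1, 1) [-x clear] — {back_panel, cam, divider, dowel, foot, rail, runner, shelf, side_panel, stretcher}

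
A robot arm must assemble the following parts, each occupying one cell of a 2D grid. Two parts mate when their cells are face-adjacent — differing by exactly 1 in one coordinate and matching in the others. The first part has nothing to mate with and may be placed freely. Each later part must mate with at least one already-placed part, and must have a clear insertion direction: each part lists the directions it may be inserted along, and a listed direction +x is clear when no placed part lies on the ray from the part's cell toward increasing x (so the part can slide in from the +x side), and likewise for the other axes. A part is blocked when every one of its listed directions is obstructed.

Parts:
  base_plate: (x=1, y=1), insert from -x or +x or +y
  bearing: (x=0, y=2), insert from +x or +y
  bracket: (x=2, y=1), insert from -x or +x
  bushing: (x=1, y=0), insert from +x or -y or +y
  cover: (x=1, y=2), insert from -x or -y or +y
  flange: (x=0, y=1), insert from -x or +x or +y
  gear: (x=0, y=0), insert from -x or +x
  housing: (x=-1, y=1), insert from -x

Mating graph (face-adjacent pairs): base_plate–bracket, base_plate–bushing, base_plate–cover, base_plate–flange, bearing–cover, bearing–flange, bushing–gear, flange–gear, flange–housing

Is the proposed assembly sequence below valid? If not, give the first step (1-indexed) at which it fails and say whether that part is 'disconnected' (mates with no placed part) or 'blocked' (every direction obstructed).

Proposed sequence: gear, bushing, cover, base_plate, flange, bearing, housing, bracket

1. gear@(0, 0) [-x clear] — {gear}
2. bushing@(1, 0) [+x clear] — {bushing, gear}
3. cover@(1, 2) — no placed neighbour ⇒ disconnected

Invalid at step 3 (disconnected)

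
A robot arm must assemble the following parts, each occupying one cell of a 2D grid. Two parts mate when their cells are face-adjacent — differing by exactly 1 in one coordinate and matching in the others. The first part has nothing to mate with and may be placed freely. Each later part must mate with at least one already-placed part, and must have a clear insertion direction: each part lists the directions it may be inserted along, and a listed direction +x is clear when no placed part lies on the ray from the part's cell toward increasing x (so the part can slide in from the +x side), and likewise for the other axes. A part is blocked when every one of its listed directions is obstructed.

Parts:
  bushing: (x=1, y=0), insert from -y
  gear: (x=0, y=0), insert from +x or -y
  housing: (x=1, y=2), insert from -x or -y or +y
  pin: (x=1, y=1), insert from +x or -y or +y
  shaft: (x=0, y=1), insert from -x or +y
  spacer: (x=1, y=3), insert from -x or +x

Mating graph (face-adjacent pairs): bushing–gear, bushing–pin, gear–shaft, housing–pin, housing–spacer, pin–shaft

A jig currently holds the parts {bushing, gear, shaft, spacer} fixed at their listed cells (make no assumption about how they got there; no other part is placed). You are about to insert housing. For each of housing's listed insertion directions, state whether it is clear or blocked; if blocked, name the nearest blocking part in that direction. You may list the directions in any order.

-x: ray from housing(1, 2) has no placed part ⇒ clear
-y: nearest on ray is bushing@(1, 0) ⇒ blocked
+y: nearest on ray is spacer@(1, 3) ⇒ blocked

+y: blocked by spacer; -x: clear; -y: blocked by bushing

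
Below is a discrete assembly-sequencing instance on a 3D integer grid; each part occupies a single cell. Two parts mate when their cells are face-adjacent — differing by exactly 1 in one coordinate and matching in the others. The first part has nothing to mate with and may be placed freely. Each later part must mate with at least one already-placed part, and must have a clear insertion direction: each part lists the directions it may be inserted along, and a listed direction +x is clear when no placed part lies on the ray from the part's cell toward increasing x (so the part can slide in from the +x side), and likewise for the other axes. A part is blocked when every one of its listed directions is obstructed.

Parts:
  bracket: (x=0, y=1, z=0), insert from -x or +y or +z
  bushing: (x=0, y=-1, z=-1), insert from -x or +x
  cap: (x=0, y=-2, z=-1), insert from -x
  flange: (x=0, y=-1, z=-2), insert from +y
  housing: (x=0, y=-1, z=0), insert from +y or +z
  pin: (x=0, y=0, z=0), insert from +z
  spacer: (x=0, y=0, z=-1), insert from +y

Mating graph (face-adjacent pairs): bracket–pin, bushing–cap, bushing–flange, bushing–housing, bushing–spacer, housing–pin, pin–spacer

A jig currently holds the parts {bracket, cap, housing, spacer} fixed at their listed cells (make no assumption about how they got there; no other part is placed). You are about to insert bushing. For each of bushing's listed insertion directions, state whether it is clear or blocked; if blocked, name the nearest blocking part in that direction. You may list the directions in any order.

-x: ray from bushing(0, -1, -1) has no placed part ⇒ clear
+x: ray from bushing(0, -1, -1) has no placed part ⇒ clear

+x: clear; -x: clear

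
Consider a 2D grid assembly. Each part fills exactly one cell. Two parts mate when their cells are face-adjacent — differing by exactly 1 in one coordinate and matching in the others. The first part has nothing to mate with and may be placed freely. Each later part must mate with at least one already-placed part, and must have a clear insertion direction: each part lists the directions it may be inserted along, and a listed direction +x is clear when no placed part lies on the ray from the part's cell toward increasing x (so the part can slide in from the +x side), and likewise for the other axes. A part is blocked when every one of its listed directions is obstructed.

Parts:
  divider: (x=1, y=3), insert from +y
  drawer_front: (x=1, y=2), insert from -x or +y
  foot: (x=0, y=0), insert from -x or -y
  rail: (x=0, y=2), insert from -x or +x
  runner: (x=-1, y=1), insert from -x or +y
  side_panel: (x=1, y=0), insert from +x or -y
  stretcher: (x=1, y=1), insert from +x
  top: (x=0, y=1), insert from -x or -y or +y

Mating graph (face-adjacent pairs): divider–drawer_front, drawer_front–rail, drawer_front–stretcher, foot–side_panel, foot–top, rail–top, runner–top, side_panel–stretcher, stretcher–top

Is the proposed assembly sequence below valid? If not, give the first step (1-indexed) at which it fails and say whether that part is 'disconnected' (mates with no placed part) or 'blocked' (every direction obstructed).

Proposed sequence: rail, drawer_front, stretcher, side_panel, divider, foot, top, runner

1. rail@(0, 2) [-x clear] — {rail}
2. drawer_front@(1, 2) [+y clear] — {drawer_front, rail}
3. stretcher@(1, 1) [+x clear] — {drawer_front, rail, stretcher}
4. side_panel@(1, 0) [+x clear] — {drawer_front, rail, side_panel, stretcher}
5. divider@(1, 3) [+y clear] — {divider, drawer_front, rail, side_panel, stretcher}
6. foot@(0, 0) [-x clear] — {divider, drawer_front, foot, rail, side_panel, stretcher}
7. top@(0, 1) [-x clear] — {divider, drawer_front, foot, rail, side_panel, stretcher, top}
8. runner@(-1, 1) [-x clear] — {divider, drawer_front, foot, rail, runner, side_panel, stretcher, top}

Valid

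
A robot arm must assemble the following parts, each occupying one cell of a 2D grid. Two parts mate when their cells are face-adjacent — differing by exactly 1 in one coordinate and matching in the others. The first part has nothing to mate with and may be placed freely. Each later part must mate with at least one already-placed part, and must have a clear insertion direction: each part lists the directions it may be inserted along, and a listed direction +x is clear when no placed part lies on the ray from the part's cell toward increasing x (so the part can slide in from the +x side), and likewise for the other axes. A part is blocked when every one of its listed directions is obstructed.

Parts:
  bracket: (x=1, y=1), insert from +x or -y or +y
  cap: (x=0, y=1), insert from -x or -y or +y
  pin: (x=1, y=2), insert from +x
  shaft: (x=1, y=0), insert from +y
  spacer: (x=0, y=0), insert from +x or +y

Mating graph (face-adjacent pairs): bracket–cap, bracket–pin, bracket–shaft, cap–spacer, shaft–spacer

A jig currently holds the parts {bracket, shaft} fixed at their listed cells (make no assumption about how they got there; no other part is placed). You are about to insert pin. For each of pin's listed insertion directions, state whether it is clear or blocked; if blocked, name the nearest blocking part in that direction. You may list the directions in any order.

+x: clear

+x: ray from pin(1, 2) has no placed part ⇒ clear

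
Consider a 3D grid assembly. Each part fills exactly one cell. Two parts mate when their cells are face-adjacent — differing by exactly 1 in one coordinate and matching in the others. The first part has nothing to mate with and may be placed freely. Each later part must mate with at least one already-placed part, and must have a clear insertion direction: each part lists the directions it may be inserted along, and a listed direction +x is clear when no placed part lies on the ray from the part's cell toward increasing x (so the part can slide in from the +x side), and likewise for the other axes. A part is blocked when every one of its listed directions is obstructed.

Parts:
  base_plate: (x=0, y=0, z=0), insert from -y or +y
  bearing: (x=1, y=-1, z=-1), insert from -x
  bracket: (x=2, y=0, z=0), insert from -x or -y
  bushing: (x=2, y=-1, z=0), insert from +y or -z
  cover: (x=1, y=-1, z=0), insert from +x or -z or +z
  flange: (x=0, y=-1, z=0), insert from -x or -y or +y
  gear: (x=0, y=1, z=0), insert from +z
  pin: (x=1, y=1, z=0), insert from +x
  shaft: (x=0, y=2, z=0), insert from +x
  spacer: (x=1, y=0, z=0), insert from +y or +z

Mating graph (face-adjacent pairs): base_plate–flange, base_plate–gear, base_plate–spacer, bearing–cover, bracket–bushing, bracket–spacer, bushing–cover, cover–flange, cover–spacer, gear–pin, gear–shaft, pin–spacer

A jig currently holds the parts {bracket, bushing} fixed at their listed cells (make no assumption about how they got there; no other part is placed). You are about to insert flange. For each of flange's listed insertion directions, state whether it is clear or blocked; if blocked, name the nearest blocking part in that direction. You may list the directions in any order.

+y: clear; -x: clear; -y: clear

-x: ray from flange(0, -1, 0) has no placed part ⇒ clear
-y: ray from flange(0, -1, 0) has no placed part ⇒ clear
+y: ray from flange(0, -1, 0) has no placed part ⇒ clear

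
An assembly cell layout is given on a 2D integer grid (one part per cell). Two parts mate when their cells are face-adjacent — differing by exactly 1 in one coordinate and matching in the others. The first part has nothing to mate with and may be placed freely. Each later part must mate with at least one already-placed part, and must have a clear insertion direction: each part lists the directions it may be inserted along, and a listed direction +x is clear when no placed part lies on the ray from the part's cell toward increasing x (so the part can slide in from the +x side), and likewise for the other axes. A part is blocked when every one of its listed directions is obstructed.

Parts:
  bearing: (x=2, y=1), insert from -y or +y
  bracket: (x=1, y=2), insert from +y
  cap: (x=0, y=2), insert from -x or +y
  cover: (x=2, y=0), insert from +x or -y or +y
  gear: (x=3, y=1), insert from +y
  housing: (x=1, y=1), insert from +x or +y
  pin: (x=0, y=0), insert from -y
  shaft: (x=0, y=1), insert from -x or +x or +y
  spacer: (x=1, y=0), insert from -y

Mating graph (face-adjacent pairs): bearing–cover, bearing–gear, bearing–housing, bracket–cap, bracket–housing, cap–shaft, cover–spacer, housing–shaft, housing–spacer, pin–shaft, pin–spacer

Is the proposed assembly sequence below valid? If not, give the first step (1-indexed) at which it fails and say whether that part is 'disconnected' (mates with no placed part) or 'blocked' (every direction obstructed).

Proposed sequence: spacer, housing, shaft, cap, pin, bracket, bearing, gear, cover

Valid

1. spacer@(1, 0) [-y clear] — {spacer}
2. housing@(1, 1) [+x clear] — {housing, spacer}
3. shaft@(0, 1) [-x clear] — {housing, shaft, spacer}
4. cap@(0, 2) [-x clear] — {cap, housing, shaft, spacer}
5. pin@(0, 0) [-y clear] — {cap, housing, pin, shaft, spacer}
6. bracket@(1, 2) [+y clear] — {bracket, cap, housing, pin, shaft, spacer}
7. bearing@(2, 1) [-y clear] — {bearing, bracket, cap, housing, pin, shaft, spacer}
8. gear@(3, 1) [+y clear] — {bearing, bracket, cap, gear, housing, pin, shaft, spacer}
9. cover@(2, 0) [+x clear] — {bearing, bracket, cap, cover, gear, housing, pin, shaft, spacer}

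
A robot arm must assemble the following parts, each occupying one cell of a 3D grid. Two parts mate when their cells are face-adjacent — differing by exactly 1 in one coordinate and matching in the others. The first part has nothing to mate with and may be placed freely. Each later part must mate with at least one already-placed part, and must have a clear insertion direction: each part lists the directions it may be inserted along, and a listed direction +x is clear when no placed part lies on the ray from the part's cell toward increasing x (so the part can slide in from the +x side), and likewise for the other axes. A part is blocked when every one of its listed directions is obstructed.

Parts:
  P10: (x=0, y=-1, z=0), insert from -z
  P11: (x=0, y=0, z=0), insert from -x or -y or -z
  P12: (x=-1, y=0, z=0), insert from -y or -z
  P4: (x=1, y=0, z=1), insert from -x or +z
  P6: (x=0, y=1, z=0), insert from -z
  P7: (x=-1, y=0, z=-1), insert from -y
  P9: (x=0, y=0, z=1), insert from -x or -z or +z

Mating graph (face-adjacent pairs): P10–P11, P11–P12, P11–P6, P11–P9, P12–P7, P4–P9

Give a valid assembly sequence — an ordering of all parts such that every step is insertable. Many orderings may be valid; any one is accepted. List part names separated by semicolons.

1. P12@(-1, 0, 0) [-y clear] — {P12}
2. P7@(-1, 0, -1) [-y clear] — {P12, P7}
3. P11@(0, 0, 0) [-y clear] — {P11, P12, P7}
4. P10@(0, -1, 0) [-z clear] — {P10, P11, P12, P7}
5. P6@(0, 1, 0) [-z clear] — {P10, P11, P12, P6, P7}
6. P9@(0, 0, 1) [-x clear] — {P10, P11, P12, P6, P7, P9}
7. P4@(1, 0, 1) [+z clear] — {P10, P11, P12, P4, P6, P7, P9}

P12; P7; P11; P10; P6; P9; P4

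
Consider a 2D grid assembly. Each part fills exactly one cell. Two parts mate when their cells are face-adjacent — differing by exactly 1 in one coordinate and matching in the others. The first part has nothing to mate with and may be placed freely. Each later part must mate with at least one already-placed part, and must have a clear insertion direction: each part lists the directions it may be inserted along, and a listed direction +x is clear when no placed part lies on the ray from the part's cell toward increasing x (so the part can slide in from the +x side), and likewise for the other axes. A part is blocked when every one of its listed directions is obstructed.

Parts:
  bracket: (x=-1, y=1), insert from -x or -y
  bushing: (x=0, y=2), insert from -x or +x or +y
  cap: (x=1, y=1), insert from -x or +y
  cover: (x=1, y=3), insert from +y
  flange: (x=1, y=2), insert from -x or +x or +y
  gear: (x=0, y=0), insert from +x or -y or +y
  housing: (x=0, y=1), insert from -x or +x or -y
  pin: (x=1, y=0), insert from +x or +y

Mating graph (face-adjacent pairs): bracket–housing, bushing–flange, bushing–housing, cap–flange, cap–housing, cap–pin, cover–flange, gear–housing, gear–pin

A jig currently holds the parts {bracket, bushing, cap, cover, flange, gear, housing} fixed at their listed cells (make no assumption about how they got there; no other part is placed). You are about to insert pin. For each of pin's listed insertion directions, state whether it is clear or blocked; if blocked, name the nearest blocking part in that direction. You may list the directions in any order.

+x: ray from pin(1, 0) has no placed part ⇒ clear
+y: nearest on ray is cap@(1, 1) ⇒ blocked

+x: clear; +y: blocked by cap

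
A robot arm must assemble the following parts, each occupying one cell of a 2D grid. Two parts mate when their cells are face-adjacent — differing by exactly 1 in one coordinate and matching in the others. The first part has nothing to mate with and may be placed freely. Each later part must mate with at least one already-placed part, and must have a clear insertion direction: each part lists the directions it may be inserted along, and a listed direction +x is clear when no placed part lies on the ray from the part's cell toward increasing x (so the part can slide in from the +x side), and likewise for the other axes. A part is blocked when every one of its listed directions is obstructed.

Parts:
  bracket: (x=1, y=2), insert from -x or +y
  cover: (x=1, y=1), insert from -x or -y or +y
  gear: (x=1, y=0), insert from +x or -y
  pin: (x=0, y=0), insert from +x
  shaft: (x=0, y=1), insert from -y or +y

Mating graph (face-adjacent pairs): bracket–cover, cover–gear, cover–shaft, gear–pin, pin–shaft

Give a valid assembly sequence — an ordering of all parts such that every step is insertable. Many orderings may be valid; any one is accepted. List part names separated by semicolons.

shaft; cover; pin; gear; bracket

1. shaft@(0, 1) [-y clear] — {shaft}
2. cover@(1, 1) [-y clear] — {cover, shaft}
3. pin@(0, 0) [+x clear] — {cover, pin, shaft}
4. gear@(1, 0) [+x clear] — {cover, gear, pin, shaft}
5. bracket@(1, 2) [-x clear] — {bracket, cover, gear, pin, shaft}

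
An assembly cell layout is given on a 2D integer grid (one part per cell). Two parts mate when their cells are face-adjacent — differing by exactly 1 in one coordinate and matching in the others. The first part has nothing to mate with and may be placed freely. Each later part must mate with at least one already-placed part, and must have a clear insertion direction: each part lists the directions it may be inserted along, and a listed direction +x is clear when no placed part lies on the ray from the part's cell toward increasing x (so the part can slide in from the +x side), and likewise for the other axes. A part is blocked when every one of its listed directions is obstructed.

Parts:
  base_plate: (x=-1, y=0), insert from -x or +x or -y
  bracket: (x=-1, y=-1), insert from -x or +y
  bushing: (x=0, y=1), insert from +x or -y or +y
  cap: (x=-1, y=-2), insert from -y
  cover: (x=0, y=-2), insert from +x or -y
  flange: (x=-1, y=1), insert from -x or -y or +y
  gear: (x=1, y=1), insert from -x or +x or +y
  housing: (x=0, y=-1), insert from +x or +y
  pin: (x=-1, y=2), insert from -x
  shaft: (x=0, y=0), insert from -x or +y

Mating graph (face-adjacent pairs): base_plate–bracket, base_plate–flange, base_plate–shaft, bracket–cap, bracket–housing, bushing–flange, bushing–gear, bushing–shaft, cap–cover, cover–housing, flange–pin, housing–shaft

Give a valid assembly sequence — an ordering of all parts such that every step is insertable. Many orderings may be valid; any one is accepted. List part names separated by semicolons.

1. gear@(1, 1) [-x clear] — {gear}
2. bushing@(0, 1) [-y clear] — {bushing, gear}
3. flange@(-1, 1) [-x clear] — {bushing, flange, gear}
4. pin@(-1, 2) [-x clear] — {bushing, flange, gear, pin}
5. shaft@(0, 0) [-x clear] — {bushing, flange, gear, pin, shaft}
6. housing@(0, -1) [+x clear] — {bushing, flange, gear, housing, pin, shaft}
7. base_plate@(-1, 0) [-x clear] — {base_plate, bushing, flange, gear, housing, pin, shaft}
8. cover@(0, -2) [+x clear] — {base_plate, bushing, cover, flange, gear, housing, pin, shaft}
9. cap@(-1, -2) [-y clear] — {base_plate, bushing, cap, cover, flange, gear, housing, pin, shaft}
10. bracket@(-1, -1) [-x clear] — {base_plate, bracket, bushing, cap, cover, flange, gear, housing, pin, shaft}

gear; bushing; flange; pin; shaft; housing; base_plate; cover; cap; bracket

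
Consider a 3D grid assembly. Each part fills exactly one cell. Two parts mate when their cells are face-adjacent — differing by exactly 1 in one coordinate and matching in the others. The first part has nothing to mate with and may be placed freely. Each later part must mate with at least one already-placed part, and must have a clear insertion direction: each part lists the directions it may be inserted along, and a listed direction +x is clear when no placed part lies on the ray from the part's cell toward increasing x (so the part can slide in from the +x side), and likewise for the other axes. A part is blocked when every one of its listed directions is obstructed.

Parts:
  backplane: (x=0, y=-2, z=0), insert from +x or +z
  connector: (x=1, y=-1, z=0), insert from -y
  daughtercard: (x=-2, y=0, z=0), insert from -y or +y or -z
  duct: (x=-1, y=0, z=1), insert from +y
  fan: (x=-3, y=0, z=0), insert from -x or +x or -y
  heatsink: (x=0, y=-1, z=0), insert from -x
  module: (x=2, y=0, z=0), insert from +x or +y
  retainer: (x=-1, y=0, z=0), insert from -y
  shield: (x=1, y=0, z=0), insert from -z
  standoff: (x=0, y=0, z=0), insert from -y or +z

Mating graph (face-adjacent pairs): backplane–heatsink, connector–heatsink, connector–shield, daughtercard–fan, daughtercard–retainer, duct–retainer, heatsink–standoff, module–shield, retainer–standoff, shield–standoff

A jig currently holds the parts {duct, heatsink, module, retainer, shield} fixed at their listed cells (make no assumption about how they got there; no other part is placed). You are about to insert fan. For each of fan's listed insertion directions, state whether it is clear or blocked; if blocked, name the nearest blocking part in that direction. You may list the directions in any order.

+x: blocked by retainer; -x: clear; -y: clear

-x: ray from fan(-3, 0, 0) has no placed part ⇒ clear
+x: nearest on ray is retainer@(-1, 0, 0) ⇒ blocked
-y: ray from fan(-3, 0, 0) has no placed part ⇒ clear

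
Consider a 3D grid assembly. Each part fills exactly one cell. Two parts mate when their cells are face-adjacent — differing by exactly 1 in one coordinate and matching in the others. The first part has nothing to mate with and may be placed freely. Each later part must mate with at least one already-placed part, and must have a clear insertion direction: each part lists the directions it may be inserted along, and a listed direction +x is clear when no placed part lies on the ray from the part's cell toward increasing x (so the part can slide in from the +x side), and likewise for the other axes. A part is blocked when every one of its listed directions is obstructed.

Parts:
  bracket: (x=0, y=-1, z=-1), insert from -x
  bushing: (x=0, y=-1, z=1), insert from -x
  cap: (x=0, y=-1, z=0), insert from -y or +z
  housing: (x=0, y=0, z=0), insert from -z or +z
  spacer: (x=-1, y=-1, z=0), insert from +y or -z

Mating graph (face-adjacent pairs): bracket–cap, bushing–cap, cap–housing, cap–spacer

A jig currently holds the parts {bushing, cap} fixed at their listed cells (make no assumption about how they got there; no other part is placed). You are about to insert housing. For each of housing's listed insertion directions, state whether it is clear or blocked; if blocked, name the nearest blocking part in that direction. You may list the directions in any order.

-z: ray from housing(0, 0, 0) has no placed part ⇒ clear
+z: ray from housing(0, 0, 0) has no placed part ⇒ clear

+z: clear; -z: clear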